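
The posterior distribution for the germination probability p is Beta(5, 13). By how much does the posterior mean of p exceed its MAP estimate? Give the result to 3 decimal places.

0.028

Mode = (5−1)/(5+13−2) = 4/16 = 0.250.
Mean = 5/(5+13) = 5/18 = 0.278.
Difference = 0.278 − 0.250 = 0.028.
The posterior is right-skewed, so the mean exceeds the mode.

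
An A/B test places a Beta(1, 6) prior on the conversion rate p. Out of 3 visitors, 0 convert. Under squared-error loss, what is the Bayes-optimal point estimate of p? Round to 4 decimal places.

Posterior: Beta(1+0, 6+3) = Beta(1, 9).
Since α = 1 ≤ 1 and β > 1, the Beta density is monotone decreasing on [0,1]; the mode is at 0.
Mean = 1/(1+9) = 0.1000.
Squared-error loss ⇒ the optimal estimator is the posterior mean.

0.1000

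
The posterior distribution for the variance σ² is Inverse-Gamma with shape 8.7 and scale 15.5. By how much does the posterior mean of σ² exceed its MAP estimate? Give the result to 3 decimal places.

0.415

Mode = β/(α+1) = 15.5/9.7 = 1.598.
Mean = β/(α−1) = 15.5/7.7 = 2.013.
Difference = 2.013 − 1.598 = 0.415.
Right-skewed posterior ⇒ mode < mean.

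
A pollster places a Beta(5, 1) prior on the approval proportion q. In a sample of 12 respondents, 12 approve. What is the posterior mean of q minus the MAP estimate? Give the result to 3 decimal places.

Posterior: Beta(5+12, 1+0) = Beta(17, 1).
Since β = 1 ≤ 1 and α > 1, the Beta density is monotone increasing on [0,1]; the mode is at 1.
Mean = 17/(17+1) = 0.944.
Difference = 0.944 − 1.000 = -0.056.

-0.056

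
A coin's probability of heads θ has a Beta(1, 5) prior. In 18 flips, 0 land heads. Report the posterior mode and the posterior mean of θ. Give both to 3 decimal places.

MAP = 0.000, posterior mean = 0.042

Posterior: Beta(1+0, 5+18) = Beta(1, 23).
Since α = 1 ≤ 1 and β > 1, the Beta density is monotone decreasing on [0,1]; the mode is at 0.
Mean = 1/(1+23) = 0.042.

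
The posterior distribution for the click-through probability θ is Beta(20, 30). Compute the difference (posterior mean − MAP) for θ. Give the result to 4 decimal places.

Mode = (20−1)/(20+30−2) = 19/48 = 0.3958.
Mean = 20/(20+30) = 20/50 = 0.4000.
Difference = 0.4000 − 0.3958 = 0.0042.

0.0042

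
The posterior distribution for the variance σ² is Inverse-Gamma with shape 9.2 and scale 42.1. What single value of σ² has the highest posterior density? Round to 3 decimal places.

4.127

Mode = β/(α+1) = 42.1/10.2 = 4.127.
Mean = β/(α−1) = 42.1/8.2 = 5.134.
This is the posterior mode — the MAP estimate.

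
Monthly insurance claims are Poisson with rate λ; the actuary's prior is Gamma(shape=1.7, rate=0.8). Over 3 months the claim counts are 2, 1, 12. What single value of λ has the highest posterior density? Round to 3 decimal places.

Σ counts = 15. Posterior: Gamma(shape = 1.7+15 = 16.7, rate = 0.8+3 = 3.8).
Mode = (α−1)/β = 15.7/3.8 = 4.132.
Mean = α/β = 16.7/3.8 = 4.395.
This is the posterior mode — the MAP estimate.

4.132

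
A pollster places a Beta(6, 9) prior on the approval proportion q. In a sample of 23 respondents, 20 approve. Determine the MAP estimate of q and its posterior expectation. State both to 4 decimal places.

MAP = 0.6944, posterior mean = 0.6842

Posterior: Beta(6+20, 9+3) = Beta(26, 12).
Mode = (26−1)/(26+12−2) = 25/36 = 0.6944.
Mean = 26/(26+12) = 26/38 = 0.6842.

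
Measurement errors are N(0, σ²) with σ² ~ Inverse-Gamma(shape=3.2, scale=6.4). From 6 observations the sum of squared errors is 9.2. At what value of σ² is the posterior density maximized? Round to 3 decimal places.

1.528

Posterior: Inverse-Gamma(shape = 3.2+6/2 = 6.2, scale = 6.4+9.2/2 = 11.0).
Mode = β/(α+1) = 11.0/7.2 = 1.528.
Mean = β/(α−1) = 11.0/5.2 = 2.115.
This is the posterior mode — the MAP estimate.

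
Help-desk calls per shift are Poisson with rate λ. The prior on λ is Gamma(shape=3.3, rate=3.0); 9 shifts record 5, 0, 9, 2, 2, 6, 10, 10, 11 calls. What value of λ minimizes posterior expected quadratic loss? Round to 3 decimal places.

Σ counts = 55. Posterior: Gamma(shape = 3.3+55 = 58.3, rate = 3.0+9 = 12.0).
Mode = (α−1)/β = 57.3/12.0 = 4.775.
Mean = α/β = 58.3/12.0 = 4.858.
Quadratic loss ⇒ the optimal estimator is the posterior mean.

4.858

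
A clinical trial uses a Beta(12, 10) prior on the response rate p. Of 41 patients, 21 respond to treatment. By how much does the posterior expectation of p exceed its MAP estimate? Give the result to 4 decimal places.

Posterior: Beta(12+21, 10+20) = Beta(33, 30).
Mode = (33−1)/(33+30−2) = 32/61 = 0.5246.
Mean = 33/(33+30) = 33/63 = 0.5238.
Difference = 0.5238 − 0.5246 = -0.0008.
Left-skewed posterior ⇒ mean < mode.

-0.0008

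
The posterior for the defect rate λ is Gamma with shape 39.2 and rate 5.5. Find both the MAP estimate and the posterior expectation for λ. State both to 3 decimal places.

Mode = (α−1)/β = 38.2/5.5 = 6.945.
Mean = α/β = 39.2/5.5 = 7.127.
Right-skewed posterior ⇒ mode < mean.

MAP estimate = 6.945, posterior expectation = 7.127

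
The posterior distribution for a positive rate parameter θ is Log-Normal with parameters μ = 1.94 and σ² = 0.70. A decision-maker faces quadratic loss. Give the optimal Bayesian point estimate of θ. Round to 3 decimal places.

Mode = exp(μ − σ²) = exp(1.24) = 3.456.
Mean = exp(μ + σ²/2) = exp(2.290) = 9.875.
Quadratic loss ⇒ the optimal estimator is the posterior mean.

9.875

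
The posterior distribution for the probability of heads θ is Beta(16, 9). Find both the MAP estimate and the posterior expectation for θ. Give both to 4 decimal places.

MAP estimate = 0.6522, posterior expectation = 0.6400

Mode = (16−1)/(16+9−2) = 15/23 = 0.6522.
Mean = 16/(16+9) = 16/25 = 0.6400.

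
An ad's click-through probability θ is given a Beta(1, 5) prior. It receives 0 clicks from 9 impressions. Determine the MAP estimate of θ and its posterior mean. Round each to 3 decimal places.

Posterior: Beta(1+0, 5+9) = Beta(1, 14).
Since α = 1 ≤ 1 and β > 1, the Beta density is monotone decreasing on [0,1]; the mode is at 0.
Mean = 1/(1+14) = 0.067.

MAP: 0.000. Posterior mean: 0.067.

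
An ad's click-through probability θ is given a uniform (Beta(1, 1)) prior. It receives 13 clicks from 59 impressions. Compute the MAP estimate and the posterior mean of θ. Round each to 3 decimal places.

MAP estimate = 0.220, posterior mean = 0.230

Posterior: Beta(1+13, 1+46) = Beta(14, 47).
Mode = (14−1)/(14+47−2) = 13/59 = 0.220.
With a flat prior the MAP equals the MLE, 13/59.
Mean = 14/(14+47) = 14/61 = 0.230.
The mean is pulled above the mode by the posterior's right skew.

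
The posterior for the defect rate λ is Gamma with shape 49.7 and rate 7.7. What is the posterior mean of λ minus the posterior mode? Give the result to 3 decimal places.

0.130

Mode = (α−1)/β = 48.7/7.7 = 6.325.
Mean = α/β = 49.7/7.7 = 6.455.
Difference = 6.455 − 6.325 = 0.130.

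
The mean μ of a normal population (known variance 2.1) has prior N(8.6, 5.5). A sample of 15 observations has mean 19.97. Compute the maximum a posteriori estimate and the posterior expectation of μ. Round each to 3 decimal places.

Posterior for μ is Normal. Precision-weighted mean: (1/5.5·8.6 + 15/2.1·19.97) / (1/5.5 + 15/2.1) = 19.688.
A Normal posterior is symmetric, so mode = mean.

MAP = 19.688; posterior mean = 19.688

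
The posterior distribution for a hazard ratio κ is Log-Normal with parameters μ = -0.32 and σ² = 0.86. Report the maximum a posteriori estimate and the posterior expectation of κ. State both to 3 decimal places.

Mode = exp(μ − σ²) = exp(-1.18) = 0.307.
Mean = exp(μ + σ²/2) = exp(0.110) = 1.116.
The mean is pulled above the mode by the posterior's right skew.

MAP = 0.307; posterior mean = 1.116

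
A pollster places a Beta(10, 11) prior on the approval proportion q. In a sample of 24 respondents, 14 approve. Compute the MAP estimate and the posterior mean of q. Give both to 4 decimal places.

Posterior: Beta(10+14, 11+10) = Beta(24, 21).
Mode = (24−1)/(24+21−2) = 23/43 = 0.5349.
Mean = 24/(24+21) = 24/45 = 0.5333.

MAP = 0.5349, posterior mean = 0.5333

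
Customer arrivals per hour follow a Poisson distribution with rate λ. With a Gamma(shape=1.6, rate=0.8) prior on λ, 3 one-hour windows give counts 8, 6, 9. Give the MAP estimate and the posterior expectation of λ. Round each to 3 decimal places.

MAP = 6.211; posterior mean = 6.474

Σ counts = 23. Posterior: Gamma(shape = 1.6+23 = 24.6, rate = 0.8+3 = 3.8).
Mode = (α−1)/β = 23.6/3.8 = 6.211.
Mean = α/β = 24.6/3.8 = 6.474.
The mean is pulled above the mode by the posterior's right skew.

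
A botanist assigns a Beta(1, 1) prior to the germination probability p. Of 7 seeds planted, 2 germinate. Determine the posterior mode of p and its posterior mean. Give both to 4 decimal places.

Posterior: Beta(1+2, 1+5) = Beta(3, 6).
Mode = (3−1)/(3+6−2) = 2/7 = 0.2857.
With a flat prior the MAP equals the MLE, 2/7.
Mean = 3/(3+6) = 3/9 = 0.3333.

MAP = 0.2857, posterior mean = 0.3333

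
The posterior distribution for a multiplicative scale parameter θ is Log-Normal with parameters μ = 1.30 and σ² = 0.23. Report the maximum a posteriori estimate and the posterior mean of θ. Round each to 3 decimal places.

MAP = 2.915, posterior mean = 4.116

Mode = exp(μ − σ²) = exp(1.07) = 2.915.
Mean = exp(μ + σ²/2) = exp(1.415) = 4.116.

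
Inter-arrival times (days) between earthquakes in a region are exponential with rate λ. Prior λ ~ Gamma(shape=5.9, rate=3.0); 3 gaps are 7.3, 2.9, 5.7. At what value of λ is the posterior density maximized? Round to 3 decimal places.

Σ times = 15.9. Posterior: Gamma(shape = 5.9+3 = 8.9, rate = 3.0+15.9 = 18.9).
Mode = (α−1)/β = 7.9/18.9 = 0.418.
Mean = α/β = 8.9/18.9 = 0.471.
This is the posterior mode — the MAP estimate.

0.418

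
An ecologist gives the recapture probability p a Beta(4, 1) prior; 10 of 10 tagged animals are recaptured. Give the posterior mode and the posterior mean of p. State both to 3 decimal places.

Posterior: Beta(4+10, 1+0) = Beta(14, 1).
Since β = 1 ≤ 1 and α > 1, the Beta density is monotone increasing on [0,1]; the mode is at 1.
Mean = 14/(14+1) = 0.933.

MAP: 1.000. Posterior mean: 0.933.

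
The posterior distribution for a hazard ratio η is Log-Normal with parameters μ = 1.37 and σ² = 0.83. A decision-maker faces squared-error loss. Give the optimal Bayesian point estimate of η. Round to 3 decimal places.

Mode = exp(μ − σ²) = exp(0.54) = 1.716.
Mean = exp(μ + σ²/2) = exp(1.785) = 5.960.
Squared-error loss ⇒ the optimal estimator is the posterior mean.

5.960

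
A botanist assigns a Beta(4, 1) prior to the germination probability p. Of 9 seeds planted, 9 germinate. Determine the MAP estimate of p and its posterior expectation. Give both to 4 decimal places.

MAP = 1.0000, posterior mean = 0.9286

Posterior: Beta(4+9, 1+0) = Beta(13, 1).
Since β = 1 ≤ 1 and α > 1, the Beta density is monotone increasing on [0,1]; the mode is at 1.
Mean = 13/(13+1) = 0.9286.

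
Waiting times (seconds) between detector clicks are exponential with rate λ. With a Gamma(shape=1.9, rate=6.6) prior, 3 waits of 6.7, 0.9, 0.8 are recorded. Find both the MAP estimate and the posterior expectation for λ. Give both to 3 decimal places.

Σ times = 8.4. Posterior: Gamma(shape = 1.9+3 = 4.9, rate = 6.6+8.4 = 15.0).
Mode = (α−1)/β = 3.9/15.0 = 0.260.
Mean = α/β = 4.9/15.0 = 0.327.
Mean > mode: the posterior has a right tail.

MAP: 0.260. Posterior mean: 0.327.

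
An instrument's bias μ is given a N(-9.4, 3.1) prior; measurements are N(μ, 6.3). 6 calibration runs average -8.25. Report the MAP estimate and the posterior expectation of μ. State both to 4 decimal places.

Posterior for μ is Normal. Precision-weighted mean: (1/3.1·-9.4 + 6/6.3·-8.25) / (1/3.1 + 6/6.3) = -8.5410.
A Normal posterior is symmetric, so mode = mean.

μ_MAP = -8.5410, E[μ|data] = -8.5410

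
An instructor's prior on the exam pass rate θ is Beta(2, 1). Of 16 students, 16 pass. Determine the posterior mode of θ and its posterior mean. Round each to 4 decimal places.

Posterior: Beta(2+16, 1+0) = Beta(18, 1).
Since β = 1 ≤ 1 and α > 1, the Beta density is monotone increasing on [0,1]; the mode is at 1.
Mean = 18/(18+1) = 0.9474.

θ_MAP = 1.0000, E[θ|data] = 0.9474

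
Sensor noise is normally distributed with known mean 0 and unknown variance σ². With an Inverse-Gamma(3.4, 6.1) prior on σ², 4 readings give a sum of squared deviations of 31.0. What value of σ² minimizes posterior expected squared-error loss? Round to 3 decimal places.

4.909

Posterior: Inverse-Gamma(shape = 3.4+4/2 = 5.4, scale = 6.1+31.0/2 = 21.6).
Mode = β/(α+1) = 21.6/6.4 = 3.375.
Mean = β/(α−1) = 21.6/4.4 = 4.909.
Squared-error loss ⇒ the optimal estimator is the posterior mean.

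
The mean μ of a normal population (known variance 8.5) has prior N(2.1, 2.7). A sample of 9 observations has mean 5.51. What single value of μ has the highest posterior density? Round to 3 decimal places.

Posterior for μ is Normal. Precision-weighted mean: (1/2.7·2.1 + 9/8.5·5.51) / (1/2.7 + 9/8.5) = 4.626.
A Normal posterior is symmetric, so mode = mean.
This is the posterior mode — the MAP estimate.

4.626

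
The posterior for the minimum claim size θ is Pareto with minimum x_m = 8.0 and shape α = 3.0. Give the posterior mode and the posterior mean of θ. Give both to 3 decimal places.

The Pareto density is strictly decreasing on [x_m, ∞), so the mode is x_m = 8.000.
Mean = α·x_m/(α−1) = 3.0·8.0/2.0 = 12.000.
The mean is pulled above the mode by the posterior's right skew.

MAP = 8.000, posterior mean = 12.000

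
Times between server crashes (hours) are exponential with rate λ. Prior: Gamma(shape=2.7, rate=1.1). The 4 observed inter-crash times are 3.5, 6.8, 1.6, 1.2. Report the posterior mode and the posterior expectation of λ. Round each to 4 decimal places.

Σ times = 13.1. Posterior: Gamma(shape = 2.7+4 = 6.7, rate = 1.1+13.1 = 14.2).
Mode = (α−1)/β = 5.7/14.2 = 0.4014.
Mean = α/β = 6.7/14.2 = 0.4718.
The posterior is right-skewed, so the mean exceeds the mode.

MAP: 0.4014. Posterior mean: 0.4718.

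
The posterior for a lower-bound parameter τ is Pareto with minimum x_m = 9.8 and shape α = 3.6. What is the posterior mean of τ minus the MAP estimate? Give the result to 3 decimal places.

The Pareto density is strictly decreasing on [x_m, ∞), so the mode is x_m = 9.800.
Mean = α·x_m/(α−1) = 3.6·9.8/2.6 = 13.569.
Difference = 13.569 − 9.800 = 3.769.

3.769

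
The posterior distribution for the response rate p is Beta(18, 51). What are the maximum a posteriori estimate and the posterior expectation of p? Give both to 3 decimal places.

Mode = (18−1)/(18+51−2) = 17/67 = 0.254.
Mean = 18/(18+51) = 18/69 = 0.261.
Mean > mode: the posterior has a right tail.

p_MAP = 0.254, E[p|data] = 0.261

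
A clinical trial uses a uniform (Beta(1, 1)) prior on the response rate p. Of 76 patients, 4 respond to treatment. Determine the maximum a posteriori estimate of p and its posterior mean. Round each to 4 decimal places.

Posterior: Beta(1+4, 1+72) = Beta(5, 73).
Mode = (5−1)/(5+73−2) = 4/76 = 0.0526.
With a flat prior the MAP equals the MLE, 4/76.
Mean = 5/(5+73) = 5/78 = 0.0641.
Right-skewed posterior ⇒ mode < mean.

p_MAP = 0.0526, E[p|data] = 0.0641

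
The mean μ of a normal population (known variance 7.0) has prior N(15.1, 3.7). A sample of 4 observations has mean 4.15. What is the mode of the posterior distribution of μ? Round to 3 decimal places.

Posterior for μ is Normal. Precision-weighted mean: (1/3.7·15.1 + 4/7.0·4.15) / (1/3.7 + 4/7.0) = 7.666.
A Normal posterior is symmetric, so mode = mean.
This is the posterior mode — the MAP estimate.

7.666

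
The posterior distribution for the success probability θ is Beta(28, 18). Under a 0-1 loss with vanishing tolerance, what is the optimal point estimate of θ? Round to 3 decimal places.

Mode = (28−1)/(28+18−2) = 27/44 = 0.614.
Mean = 28/(28+18) = 28/46 = 0.609.
This is the posterior mode — the MAP estimate.

0.614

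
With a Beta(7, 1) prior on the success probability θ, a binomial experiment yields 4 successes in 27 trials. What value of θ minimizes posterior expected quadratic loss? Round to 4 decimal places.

Posterior: Beta(7+4, 1+23) = Beta(11, 24).
Mode = (11−1)/(11+24−2) = 10/33 = 0.3030.
Mean = 11/(11+24) = 11/35 = 0.3143.
Quadratic loss ⇒ the optimal estimator is the posterior mean.

0.3143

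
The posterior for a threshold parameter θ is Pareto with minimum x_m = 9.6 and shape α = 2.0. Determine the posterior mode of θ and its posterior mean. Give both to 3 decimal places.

θ_MAP = 9.600, E[θ|data] = 19.200

The Pareto density is strictly decreasing on [x_m, ∞), so the mode is x_m = 9.600.
Mean = α·x_m/(α−1) = 2.0·9.6/1.0 = 19.200.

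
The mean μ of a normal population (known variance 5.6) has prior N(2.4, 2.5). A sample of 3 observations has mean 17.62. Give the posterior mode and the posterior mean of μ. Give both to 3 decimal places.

Posterior for μ is Normal. Precision-weighted mean: (1/2.5·2.4 + 3/5.6·17.62) / (1/2.5 + 3/5.6) = 11.114.
A Normal posterior is symmetric, so mode = mean.

MAP: 11.114. Posterior mean: 11.114.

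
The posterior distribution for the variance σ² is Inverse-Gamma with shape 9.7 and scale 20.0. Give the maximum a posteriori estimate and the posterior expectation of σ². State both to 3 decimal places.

Mode = β/(α+1) = 20.0/10.7 = 1.869.
Mean = β/(α−1) = 20.0/8.7 = 2.299.

MAP: 1.869. Posterior mean: 2.299.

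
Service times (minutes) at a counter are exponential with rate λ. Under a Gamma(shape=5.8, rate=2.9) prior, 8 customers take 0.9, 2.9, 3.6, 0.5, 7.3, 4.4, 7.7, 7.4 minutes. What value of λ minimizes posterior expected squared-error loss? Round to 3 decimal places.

0.367

Σ times = 34.7. Posterior: Gamma(shape = 5.8+8 = 13.8, rate = 2.9+34.7 = 37.6).
Mode = (α−1)/β = 12.8/37.6 = 0.340.
Mean = α/β = 13.8/37.6 = 0.367.
Squared-error loss ⇒ the optimal estimator is the posterior mean.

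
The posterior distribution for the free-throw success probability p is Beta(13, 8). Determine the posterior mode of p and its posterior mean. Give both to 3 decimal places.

MAP = 0.632, posterior mean = 0.619

Mode = (13−1)/(13+8−2) = 12/19 = 0.632.
Mean = 13/(13+8) = 13/21 = 0.619.
Mode > mean: the posterior has a left tail.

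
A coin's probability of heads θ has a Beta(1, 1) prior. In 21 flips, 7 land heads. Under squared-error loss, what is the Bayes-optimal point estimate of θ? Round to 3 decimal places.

Posterior: Beta(1+7, 1+14) = Beta(8, 15).
Mode = (8−1)/(8+15−2) = 7/21 = 0.333.
With a flat prior the MAP equals the MLE, 7/21.
Mean = 8/(8+15) = 8/23 = 0.348.
Squared-error loss ⇒ the optimal estimator is the posterior mean.

0.348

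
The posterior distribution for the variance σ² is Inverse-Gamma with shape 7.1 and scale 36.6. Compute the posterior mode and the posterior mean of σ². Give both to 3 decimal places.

MAP = 4.519, posterior mean = 6.000

Mode = β/(α+1) = 36.6/8.1 = 4.519.
Mean = β/(α−1) = 36.6/6.1 = 6.000.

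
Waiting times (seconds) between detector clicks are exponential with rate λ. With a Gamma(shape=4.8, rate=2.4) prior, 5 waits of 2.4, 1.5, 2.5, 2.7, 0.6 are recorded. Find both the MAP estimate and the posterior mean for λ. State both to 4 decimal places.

Σ times = 9.7. Posterior: Gamma(shape = 4.8+5 = 9.8, rate = 2.4+9.7 = 12.1).
Mode = (α−1)/β = 8.8/12.1 = 0.7273.
Mean = α/β = 9.8/12.1 = 0.8099.
Mean > mode: the posterior has a right tail.

MAP = 0.7273, posterior mean = 0.8099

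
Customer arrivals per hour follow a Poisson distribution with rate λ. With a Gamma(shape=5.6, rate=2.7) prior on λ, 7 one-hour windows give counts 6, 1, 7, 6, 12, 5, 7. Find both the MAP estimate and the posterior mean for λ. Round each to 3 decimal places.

Σ counts = 44. Posterior: Gamma(shape = 5.6+44 = 49.6, rate = 2.7+7 = 9.7).
Mode = (α−1)/β = 48.6/9.7 = 5.010.
Mean = α/β = 49.6/9.7 = 5.113.

MAP: 5.010. Posterior mean: 5.113.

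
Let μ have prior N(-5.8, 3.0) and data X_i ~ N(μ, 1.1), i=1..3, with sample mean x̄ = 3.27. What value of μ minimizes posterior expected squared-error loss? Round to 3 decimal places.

2.282

Posterior for μ is Normal. Precision-weighted mean: (1/3.0·-5.8 + 3/1.1·3.27) / (1/3.0 + 3/1.1) = 2.282.
A Normal posterior is symmetric, so mode = mean.
Squared-error loss ⇒ the optimal estimator is the posterior mean.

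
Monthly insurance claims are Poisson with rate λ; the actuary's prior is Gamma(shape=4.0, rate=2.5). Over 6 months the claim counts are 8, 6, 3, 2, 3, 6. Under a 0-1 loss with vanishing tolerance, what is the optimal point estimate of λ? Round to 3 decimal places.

Σ counts = 28. Posterior: Gamma(shape = 4.0+28 = 32.0, rate = 2.5+6 = 8.5).
Mode = (α−1)/β = 31.0/8.5 = 3.647.
Mean = α/β = 32.0/8.5 = 3.765.
This is the posterior mode — the MAP estimate.

3.647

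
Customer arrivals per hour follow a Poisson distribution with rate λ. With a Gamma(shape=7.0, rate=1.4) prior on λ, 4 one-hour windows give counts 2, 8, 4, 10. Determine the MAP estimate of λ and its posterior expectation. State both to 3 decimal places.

λ_MAP = 5.556, E[λ|data] = 5.741

Σ counts = 24. Posterior: Gamma(shape = 7.0+24 = 31.0, rate = 1.4+4 = 5.4).
Mode = (α−1)/β = 30.0/5.4 = 5.556.
Mean = α/β = 31.0/5.4 = 5.741.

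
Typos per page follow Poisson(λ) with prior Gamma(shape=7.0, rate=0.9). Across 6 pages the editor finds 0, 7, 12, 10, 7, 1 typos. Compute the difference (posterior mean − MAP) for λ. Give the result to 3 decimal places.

0.145

Σ counts = 37. Posterior: Gamma(shape = 7.0+37 = 44.0, rate = 0.9+6 = 6.9).
Mode = (α−1)/β = 43.0/6.9 = 6.232.
Mean = α/β = 44.0/6.9 = 6.377.
Difference = 6.377 − 6.232 = 0.145.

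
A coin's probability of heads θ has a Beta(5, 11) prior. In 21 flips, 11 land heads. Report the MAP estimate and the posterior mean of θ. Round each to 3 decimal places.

Posterior: Beta(5+11, 11+10) = Beta(16, 21).
Mode = (16−1)/(16+21−2) = 15/35 = 0.429.
Mean = 16/(16+21) = 16/37 = 0.432.

MAP = 0.429, posterior mean = 0.432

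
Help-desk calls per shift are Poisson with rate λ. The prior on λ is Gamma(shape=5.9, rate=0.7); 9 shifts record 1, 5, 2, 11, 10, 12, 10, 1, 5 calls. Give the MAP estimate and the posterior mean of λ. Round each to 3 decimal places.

MAP = 6.381, posterior mean = 6.485

Σ counts = 57. Posterior: Gamma(shape = 5.9+57 = 62.9, rate = 0.7+9 = 9.7).
Mode = (α−1)/β = 61.9/9.7 = 6.381.
Mean = α/β = 62.9/9.7 = 6.485.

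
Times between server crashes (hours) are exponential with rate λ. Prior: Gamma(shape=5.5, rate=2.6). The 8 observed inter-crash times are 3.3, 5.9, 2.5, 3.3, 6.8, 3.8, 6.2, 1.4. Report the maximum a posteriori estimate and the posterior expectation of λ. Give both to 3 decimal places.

MAP = 0.349, posterior mean = 0.377

Σ times = 33.2. Posterior: Gamma(shape = 5.5+8 = 13.5, rate = 2.6+33.2 = 35.8).
Mode = (α−1)/β = 12.5/35.8 = 0.349.
Mean = α/β = 13.5/35.8 = 0.377.
Mean > mode: the posterior has a right tail.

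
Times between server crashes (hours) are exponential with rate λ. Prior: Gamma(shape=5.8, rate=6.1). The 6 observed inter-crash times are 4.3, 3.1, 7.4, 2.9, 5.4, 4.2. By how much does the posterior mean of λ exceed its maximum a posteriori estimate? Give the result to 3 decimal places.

Σ times = 27.3. Posterior: Gamma(shape = 5.8+6 = 11.8, rate = 6.1+27.3 = 33.4).
Mode = (α−1)/β = 10.8/33.4 = 0.323.
Mean = α/β = 11.8/33.4 = 0.353.
Difference = 0.353 − 0.323 = 0.030.
Mean > mode: the posterior has a right tail.

0.030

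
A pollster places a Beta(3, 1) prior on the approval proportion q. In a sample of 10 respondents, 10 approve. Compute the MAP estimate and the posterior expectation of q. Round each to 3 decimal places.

Posterior: Beta(3+10, 1+0) = Beta(13, 1).
Since β = 1 ≤ 1 and α > 1, the Beta density is monotone increasing on [0,1]; the mode is at 1.
Mean = 13/(13+1) = 0.929.
Left-skewed posterior ⇒ mean < mode.

MAP estimate = 1.000, posterior expectation = 0.929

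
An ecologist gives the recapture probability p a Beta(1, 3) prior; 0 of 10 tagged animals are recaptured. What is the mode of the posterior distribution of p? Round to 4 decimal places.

0.0000

Posterior: Beta(1+0, 3+10) = Beta(1, 13).
Since α = 1 ≤ 1 and β > 1, the Beta density is monotone decreasing on [0,1]; the mode is at 0.
Mean = 1/(1+13) = 0.0714.
This is the posterior mode — the MAP estimate.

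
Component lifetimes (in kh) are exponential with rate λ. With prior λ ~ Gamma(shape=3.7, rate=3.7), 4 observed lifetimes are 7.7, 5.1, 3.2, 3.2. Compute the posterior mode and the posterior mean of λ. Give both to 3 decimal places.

MAP: 0.293. Posterior mean: 0.336.

Σ times = 19.2. Posterior: Gamma(shape = 3.7+4 = 7.7, rate = 3.7+19.2 = 22.9).
Mode = (α−1)/β = 6.7/22.9 = 0.293.
Mean = α/β = 7.7/22.9 = 0.336.
Mean > mode: the posterior has a right tail.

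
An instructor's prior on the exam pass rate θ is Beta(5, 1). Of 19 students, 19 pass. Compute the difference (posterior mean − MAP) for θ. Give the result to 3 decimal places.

-0.040

Posterior: Beta(5+19, 1+0) = Beta(24, 1).
Since β = 1 ≤ 1 and α > 1, the Beta density is monotone increasing on [0,1]; the mode is at 1.
Mean = 24/(24+1) = 0.960.
Difference = 0.960 − 1.000 = -0.040.
Mode > mean: the posterior has a left tail.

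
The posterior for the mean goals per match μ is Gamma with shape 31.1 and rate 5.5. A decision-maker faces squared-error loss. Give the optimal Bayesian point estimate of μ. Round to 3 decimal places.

Mode = (α−1)/β = 30.1/5.5 = 5.473.
Mean = α/β = 31.1/5.5 = 5.655.
Squared-error loss ⇒ the optimal estimator is the posterior mean.

5.655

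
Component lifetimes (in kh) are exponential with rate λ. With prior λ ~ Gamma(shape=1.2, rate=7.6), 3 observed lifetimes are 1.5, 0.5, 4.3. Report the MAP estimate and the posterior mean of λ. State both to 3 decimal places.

Σ times = 6.3. Posterior: Gamma(shape = 1.2+3 = 4.2, rate = 7.6+6.3 = 13.9).
Mode = (α−1)/β = 3.2/13.9 = 0.230.
Mean = α/β = 4.2/13.9 = 0.302.
Mean > mode: the posterior has a right tail.

MAP: 0.230. Posterior mean: 0.302.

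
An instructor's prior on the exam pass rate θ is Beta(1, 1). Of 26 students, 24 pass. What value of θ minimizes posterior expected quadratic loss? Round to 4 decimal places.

Posterior: Beta(1+24, 1+2) = Beta(25, 3).
Mode = (25−1)/(25+3−2) = 24/26 = 0.9231.
With a flat prior the MAP equals the MLE, 24/26.
Mean = 25/(25+3) = 25/28 = 0.8929.
Quadratic loss ⇒ the optimal estimator is the posterior mean.

0.8929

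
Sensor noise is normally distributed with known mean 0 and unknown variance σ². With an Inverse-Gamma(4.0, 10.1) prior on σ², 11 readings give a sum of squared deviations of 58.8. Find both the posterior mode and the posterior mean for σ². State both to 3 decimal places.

σ²_MAP = 3.762, E[σ²|data] = 4.647

Posterior: Inverse-Gamma(shape = 4.0+11/2 = 9.5, scale = 10.1+58.8/2 = 39.5).
Mode = β/(α+1) = 39.5/10.5 = 3.762.
Mean = β/(α−1) = 39.5/8.5 = 4.647.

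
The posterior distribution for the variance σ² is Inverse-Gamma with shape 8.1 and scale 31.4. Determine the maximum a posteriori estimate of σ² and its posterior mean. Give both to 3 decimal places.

MAP: 3.451. Posterior mean: 4.423.

Mode = β/(α+1) = 31.4/9.1 = 3.451.
Mean = β/(α−1) = 31.4/7.1 = 4.423.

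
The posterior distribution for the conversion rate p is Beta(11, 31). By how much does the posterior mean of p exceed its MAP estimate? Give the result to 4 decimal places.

0.0119

Mode = (11−1)/(11+31−2) = 10/40 = 0.2500.
Mean = 11/(11+31) = 11/42 = 0.2619.
Difference = 0.2619 − 0.2500 = 0.0119.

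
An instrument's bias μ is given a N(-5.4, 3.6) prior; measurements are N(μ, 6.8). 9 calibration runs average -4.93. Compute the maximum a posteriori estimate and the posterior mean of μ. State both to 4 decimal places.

Posterior for μ is Normal. Precision-weighted mean: (1/3.6·-5.4 + 9/6.8·-4.93) / (1/3.6 + 9/6.8) = -5.0115.
A Normal posterior is symmetric, so mode = mean.

maximum a posteriori estimate = -5.0115, posterior mean = -5.0115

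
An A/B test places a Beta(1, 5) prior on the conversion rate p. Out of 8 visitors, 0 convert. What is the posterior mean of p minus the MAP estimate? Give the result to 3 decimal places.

0.071

Posterior: Beta(1+0, 5+8) = Beta(1, 13).
Since α = 1 ≤ 1 and β > 1, the Beta density is monotone decreasing on [0,1]; the mode is at 0.
Mean = 1/(1+13) = 0.071.
Difference = 0.071 − 0.000 = 0.071.
Mean > mode: the posterior has a right tail.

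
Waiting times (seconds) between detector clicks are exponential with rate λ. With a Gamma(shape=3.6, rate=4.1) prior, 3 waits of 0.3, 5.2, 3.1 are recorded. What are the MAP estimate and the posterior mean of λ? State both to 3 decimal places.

Σ times = 8.6. Posterior: Gamma(shape = 3.6+3 = 6.6, rate = 4.1+8.6 = 12.7).
Mode = (α−1)/β = 5.6/12.7 = 0.441.
Mean = α/β = 6.6/12.7 = 0.520.

MAP estimate = 0.441, posterior mean = 0.520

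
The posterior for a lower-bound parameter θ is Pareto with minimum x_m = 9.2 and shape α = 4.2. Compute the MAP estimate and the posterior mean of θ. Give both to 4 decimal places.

θ_MAP = 9.2000, E[θ|data] = 12.0750

The Pareto density is strictly decreasing on [x_m, ∞), so the mode is x_m = 9.2000.
Mean = α·x_m/(α−1) = 4.2·9.2/3.2 = 12.0750.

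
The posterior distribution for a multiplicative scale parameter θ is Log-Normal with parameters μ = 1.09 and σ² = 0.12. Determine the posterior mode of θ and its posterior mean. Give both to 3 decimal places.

Mode = exp(μ − σ²) = exp(0.97) = 2.638.
Mean = exp(μ + σ²/2) = exp(1.150) = 3.158.

θ_MAP = 2.638, E[θ|data] = 3.158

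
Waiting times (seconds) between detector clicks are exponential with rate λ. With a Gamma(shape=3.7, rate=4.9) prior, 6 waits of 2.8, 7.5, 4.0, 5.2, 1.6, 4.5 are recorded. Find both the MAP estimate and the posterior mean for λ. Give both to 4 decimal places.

Σ times = 25.6. Posterior: Gamma(shape = 3.7+6 = 9.7, rate = 4.9+25.6 = 30.5).
Mode = (α−1)/β = 8.7/30.5 = 0.2852.
Mean = α/β = 9.7/30.5 = 0.3180.

λ_MAP = 0.2852, E[λ|data] = 0.3180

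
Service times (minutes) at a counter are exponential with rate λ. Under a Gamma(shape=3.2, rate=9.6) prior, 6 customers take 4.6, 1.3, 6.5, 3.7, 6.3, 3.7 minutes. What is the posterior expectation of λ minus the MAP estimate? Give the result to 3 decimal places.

0.028

Σ times = 26.1. Posterior: Gamma(shape = 3.2+6 = 9.2, rate = 9.6+26.1 = 35.7).
Mode = (α−1)/β = 8.2/35.7 = 0.230.
Mean = α/β = 9.2/35.7 = 0.258.
Difference = 0.258 − 0.230 = 0.028.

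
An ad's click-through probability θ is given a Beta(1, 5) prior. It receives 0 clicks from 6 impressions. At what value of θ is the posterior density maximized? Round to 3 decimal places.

Posterior: Beta(1+0, 5+6) = Beta(1, 11).
Since α = 1 ≤ 1 and β > 1, the Beta density is monotone decreasing on [0,1]; the mode is at 0.
Mean = 1/(1+11) = 0.083.
This is the posterior mode — the MAP estimate.

0.000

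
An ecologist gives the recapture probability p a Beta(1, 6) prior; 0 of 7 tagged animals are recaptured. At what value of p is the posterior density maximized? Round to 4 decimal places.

Posterior: Beta(1+0, 6+7) = Beta(1, 13).
Since α = 1 ≤ 1 and β > 1, the Beta density is monotone decreasing on [0,1]; the mode is at 0.
Mean = 1/(1+13) = 0.0714.
This is the posterior mode — the MAP estimate.

0.0000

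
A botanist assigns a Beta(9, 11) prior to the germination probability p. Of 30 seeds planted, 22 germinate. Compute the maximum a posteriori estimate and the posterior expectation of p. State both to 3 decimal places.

Posterior: Beta(9+22, 11+8) = Beta(31, 19).
Mode = (31−1)/(31+19−2) = 30/48 = 0.625.
Mean = 31/(31+19) = 31/50 = 0.620.
Left-skewed posterior ⇒ mean < mode.

p_MAP = 0.625, E[p|data] = 0.620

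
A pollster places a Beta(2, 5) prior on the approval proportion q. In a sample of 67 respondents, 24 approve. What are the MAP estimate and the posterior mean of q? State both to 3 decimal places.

MAP = 0.347; posterior mean = 0.351

Posterior: Beta(2+24, 5+43) = Beta(26, 48).
Mode = (26−1)/(26+48−2) = 25/72 = 0.347.
Mean = 26/(26+48) = 26/74 = 0.351.
Right-skewed posterior ⇒ mode < mean.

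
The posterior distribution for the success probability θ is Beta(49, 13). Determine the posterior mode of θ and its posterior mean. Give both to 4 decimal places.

θ_MAP = 0.8000, E[θ|data] = 0.7903

Mode = (49−1)/(49+13−2) = 48/60 = 0.8000.
Mean = 49/(49+13) = 49/62 = 0.7903.
The posterior is left-skewed, so the mode exceeds the mean.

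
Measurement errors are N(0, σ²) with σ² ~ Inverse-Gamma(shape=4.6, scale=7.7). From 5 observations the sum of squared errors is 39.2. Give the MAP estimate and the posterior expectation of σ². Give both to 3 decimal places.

MAP estimate = 3.370, posterior expectation = 4.475

Posterior: Inverse-Gamma(shape = 4.6+5/2 = 7.1, scale = 7.7+39.2/2 = 27.3).
Mode = β/(α+1) = 27.3/8.1 = 3.370.
Mean = β/(α−1) = 27.3/6.1 = 4.475.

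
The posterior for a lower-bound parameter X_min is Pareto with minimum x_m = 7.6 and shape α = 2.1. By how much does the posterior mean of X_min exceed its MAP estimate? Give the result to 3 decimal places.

6.909

The Pareto density is strictly decreasing on [x_m, ∞), so the mode is x_m = 7.600.
Mean = α·x_m/(α−1) = 2.1·7.6/1.1 = 14.509.
Difference = 14.509 − 7.600 = 6.909.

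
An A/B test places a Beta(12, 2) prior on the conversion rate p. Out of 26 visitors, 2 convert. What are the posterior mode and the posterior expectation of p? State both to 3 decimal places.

Posterior: Beta(12+2, 2+24) = Beta(14, 26).
Mode = (14−1)/(14+26−2) = 13/38 = 0.342.
Mean = 14/(14+26) = 14/40 = 0.350.
Right-skewed posterior ⇒ mode < mean.

MAP: 0.342. Posterior mean: 0.350.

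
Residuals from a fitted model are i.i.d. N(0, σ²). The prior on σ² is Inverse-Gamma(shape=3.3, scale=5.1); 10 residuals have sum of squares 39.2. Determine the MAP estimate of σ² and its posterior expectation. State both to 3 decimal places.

MAP: 2.656. Posterior mean: 3.384.

Posterior: Inverse-Gamma(shape = 3.3+10/2 = 8.3, scale = 5.1+39.2/2 = 24.7).
Mode = β/(α+1) = 24.7/9.3 = 2.656.
Mean = β/(α−1) = 24.7/7.3 = 3.384.
Mean > mode: the posterior has a right tail.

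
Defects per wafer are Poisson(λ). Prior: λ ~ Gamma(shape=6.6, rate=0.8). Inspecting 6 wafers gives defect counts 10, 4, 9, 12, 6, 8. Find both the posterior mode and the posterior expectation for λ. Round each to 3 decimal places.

MAP: 8.029. Posterior mean: 8.176.

Σ counts = 49. Posterior: Gamma(shape = 6.6+49 = 55.6, rate = 0.8+6 = 6.8).
Mode = (α−1)/β = 54.6/6.8 = 8.029.
Mean = α/β = 55.6/6.8 = 8.176.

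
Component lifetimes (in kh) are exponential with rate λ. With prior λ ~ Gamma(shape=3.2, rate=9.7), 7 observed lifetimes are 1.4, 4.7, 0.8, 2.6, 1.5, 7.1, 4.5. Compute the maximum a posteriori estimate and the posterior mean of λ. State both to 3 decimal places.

Σ times = 22.6. Posterior: Gamma(shape = 3.2+7 = 10.2, rate = 9.7+22.6 = 32.3).
Mode = (α−1)/β = 9.2/32.3 = 0.285.
Mean = α/β = 10.2/32.3 = 0.316.
The posterior is right-skewed, so the mean exceeds the mode.

maximum a posteriori estimate = 0.285, posterior mean = 0.316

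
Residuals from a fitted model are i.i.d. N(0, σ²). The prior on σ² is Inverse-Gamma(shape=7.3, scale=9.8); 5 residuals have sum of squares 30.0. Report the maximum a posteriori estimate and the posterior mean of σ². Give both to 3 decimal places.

Posterior: Inverse-Gamma(shape = 7.3+5/2 = 9.8, scale = 9.8+30.0/2 = 24.8).
Mode = β/(α+1) = 24.8/10.8 = 2.296.
Mean = β/(α−1) = 24.8/8.8 = 2.818.
Mean > mode: the posterior has a right tail.

MAP = 2.296, posterior mean = 2.818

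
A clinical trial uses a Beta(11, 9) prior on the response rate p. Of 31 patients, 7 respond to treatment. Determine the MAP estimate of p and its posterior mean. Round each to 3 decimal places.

p_MAP = 0.347, E[p|data] = 0.353

Posterior: Beta(11+7, 9+24) = Beta(18, 33).
Mode = (18−1)/(18+33−2) = 17/49 = 0.347.
Mean = 18/(18+33) = 18/51 = 0.353.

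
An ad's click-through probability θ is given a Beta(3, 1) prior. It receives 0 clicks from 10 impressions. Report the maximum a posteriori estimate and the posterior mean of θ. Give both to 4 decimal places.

MAP = 0.1667; posterior mean = 0.2143

Posterior: Beta(3+0, 1+10) = Beta(3, 11).
Mode = (3−1)/(3+11−2) = 2/12 = 0.1667.
Mean = 3/(3+11) = 3/14 = 0.2143.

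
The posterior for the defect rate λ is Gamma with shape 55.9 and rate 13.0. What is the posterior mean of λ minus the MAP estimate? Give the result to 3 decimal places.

Mode = (α−1)/β = 54.9/13.0 = 4.223.
Mean = α/β = 55.9/13.0 = 4.300.
Difference = 4.300 − 4.223 = 0.077.

0.077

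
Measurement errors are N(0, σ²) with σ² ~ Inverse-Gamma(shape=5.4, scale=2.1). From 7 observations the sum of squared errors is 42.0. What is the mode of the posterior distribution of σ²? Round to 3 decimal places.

Posterior: Inverse-Gamma(shape = 5.4+7/2 = 8.9, scale = 2.1+42.0/2 = 23.1).
Mode = β/(α+1) = 23.1/9.9 = 2.333.
Mean = β/(α−1) = 23.1/7.9 = 2.924.
This is the posterior mode — the MAP estimate.

2.333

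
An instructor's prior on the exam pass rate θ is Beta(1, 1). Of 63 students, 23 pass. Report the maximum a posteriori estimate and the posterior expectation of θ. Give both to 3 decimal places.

Posterior: Beta(1+23, 1+40) = Beta(24, 41).
Mode = (24−1)/(24+41−2) = 23/63 = 0.365.
With a flat prior the MAP equals the MLE, 23/63.
Mean = 24/(24+41) = 24/65 = 0.369.

θ_MAP = 0.365, E[θ|data] = 0.369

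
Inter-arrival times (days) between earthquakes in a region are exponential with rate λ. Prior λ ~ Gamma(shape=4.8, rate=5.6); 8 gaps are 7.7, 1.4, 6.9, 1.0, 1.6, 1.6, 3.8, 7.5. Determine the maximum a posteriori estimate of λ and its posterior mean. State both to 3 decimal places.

MAP = 0.318, posterior mean = 0.345

Σ times = 31.5. Posterior: Gamma(shape = 4.8+8 = 12.8, rate = 5.6+31.5 = 37.1).
Mode = (α−1)/β = 11.8/37.1 = 0.318.
Mean = α/β = 12.8/37.1 = 0.345.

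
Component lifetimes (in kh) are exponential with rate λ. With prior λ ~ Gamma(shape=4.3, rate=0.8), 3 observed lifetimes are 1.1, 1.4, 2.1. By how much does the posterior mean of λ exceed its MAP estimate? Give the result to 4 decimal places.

Σ times = 4.6. Posterior: Gamma(shape = 4.3+3 = 7.3, rate = 0.8+4.6 = 5.4).
Mode = (α−1)/β = 6.3/5.4 = 1.1667.
Mean = α/β = 7.3/5.4 = 1.3519.
Difference = 1.3519 − 1.1667 = 0.1852.

0.1852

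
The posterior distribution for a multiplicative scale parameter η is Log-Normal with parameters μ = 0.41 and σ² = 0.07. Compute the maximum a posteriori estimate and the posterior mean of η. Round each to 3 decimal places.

MAP = 1.405; posterior mean = 1.560

Mode = exp(μ − σ²) = exp(0.34) = 1.405.
Mean = exp(μ + σ²/2) = exp(0.445) = 1.560.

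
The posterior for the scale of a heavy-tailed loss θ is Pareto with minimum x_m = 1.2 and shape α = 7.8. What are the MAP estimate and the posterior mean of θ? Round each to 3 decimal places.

θ_MAP = 1.200, E[θ|data] = 1.376

The Pareto density is strictly decreasing on [x_m, ∞), so the mode is x_m = 1.200.
Mean = α·x_m/(α−1) = 7.8·1.2/6.8 = 1.376.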